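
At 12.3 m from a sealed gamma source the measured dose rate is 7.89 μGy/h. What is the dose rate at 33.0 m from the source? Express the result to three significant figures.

1.10 μGy/h

By the inverse-square law, scaling from 12.3 m to 33.0 m:
7.89 × (12.3/33.0)² = 7.89 × 0.1389 = 1.096 μGy/h.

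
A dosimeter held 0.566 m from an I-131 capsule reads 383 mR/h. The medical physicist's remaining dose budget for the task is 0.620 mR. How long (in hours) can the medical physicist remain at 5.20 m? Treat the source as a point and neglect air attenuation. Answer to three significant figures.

Since intensity falls as 1/r², rate at 5.20 m:
383 × (0.566/5.20)² = 383 × 0.01185 = 4.539 mR/h.
Stay time = 0.620 mR ÷ 4.539 mR/h = 0.1366 h.

0.137 h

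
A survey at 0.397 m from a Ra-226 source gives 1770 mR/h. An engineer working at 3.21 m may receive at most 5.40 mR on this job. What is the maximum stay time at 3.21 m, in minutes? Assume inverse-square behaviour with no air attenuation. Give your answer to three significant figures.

12.0 min

Intensity scales as (d₁/d₂)², so rate at 3.21 m:
1770 × (0.397/3.21)² = 1770 × 0.01530 = 27.08 mR/h.
Stay time = 5.40 mR ÷ 27.08 mR/h = 0.1994 h = 11.96 min.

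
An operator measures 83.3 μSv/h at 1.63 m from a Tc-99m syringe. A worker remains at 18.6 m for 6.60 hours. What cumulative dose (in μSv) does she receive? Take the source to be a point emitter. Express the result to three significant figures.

Applying the 1/r² law, rate at 18.6 m:
83.3 × (1.63/18.6)² = 83.3 × 0.007680 = 0.6397 μSv/h.
Dose = rate × time = 0.6397 μSv/h × 6.600 h = 4.222 μSv.

4.22 μSv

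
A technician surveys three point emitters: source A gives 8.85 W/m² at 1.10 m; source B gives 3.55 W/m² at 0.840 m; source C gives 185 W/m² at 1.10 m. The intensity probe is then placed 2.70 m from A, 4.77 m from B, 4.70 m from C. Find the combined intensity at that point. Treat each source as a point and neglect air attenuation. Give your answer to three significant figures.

By superposition, sum each source's inverse-square contribution:
A: 8.85 × (1.10/2.70)² = 1.469 W/m²
B: 3.55 × (0.840/4.77)² = 0.1101 W/m²
C: 185 × (1.10/4.70)² = 10.13 W/m²
Total = 1.469 + 0.1101 + 10.13 = 11.71 W/m².

11.7 W/m²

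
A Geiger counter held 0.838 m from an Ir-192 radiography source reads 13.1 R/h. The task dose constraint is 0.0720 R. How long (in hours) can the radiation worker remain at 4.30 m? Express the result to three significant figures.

0.145 h

Using I₁d₁² = I₂d₂², rate at 4.30 m:
13.1 × (0.838/4.30)² = 13.1 × 0.03798 = 0.4975 R/h.
Stay time = 0.0720 R ÷ 0.4975 R/h = 0.1447 h.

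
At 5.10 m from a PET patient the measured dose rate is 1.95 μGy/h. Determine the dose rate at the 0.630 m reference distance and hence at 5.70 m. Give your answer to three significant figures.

128 μGy/h; 1.56 μGy/h

Intensity scales as (d₁/d₂)², so
At 0.630 m: 1.95 × (5.10/0.630)² = 1.95 × 65.53 = 127.8 μGy/h
At 5.70 m: (0.630/5.70)² = 0.01222, so 127.8 × 0.01222 = 1.562 μGy/h.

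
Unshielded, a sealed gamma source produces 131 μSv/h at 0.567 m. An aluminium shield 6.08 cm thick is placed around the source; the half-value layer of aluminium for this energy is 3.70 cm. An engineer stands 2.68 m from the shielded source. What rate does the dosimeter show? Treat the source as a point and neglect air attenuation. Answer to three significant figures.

1.88 μSv/h

Distance alone: 131 × (0.567/2.68)² = 131 × 0.04476 = 5.864 μSv/h.
Shield: 6.08/3.70 = 1.643 half-value layers → attenuation 2^(−1.643) = 0.3202.
Combined: 5.864 × 0.3202 = 1.878 μSv/h.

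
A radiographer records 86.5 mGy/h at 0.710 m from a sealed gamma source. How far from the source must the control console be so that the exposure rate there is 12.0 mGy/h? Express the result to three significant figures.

Applying the 1/r² law, d₂ = d₁·√(I₁/I₂).
I₁/I₂ = 86.5/12.0 = 7.208, so d₂ = 0.710 × √7.208 = 1.906 m.

1.91 m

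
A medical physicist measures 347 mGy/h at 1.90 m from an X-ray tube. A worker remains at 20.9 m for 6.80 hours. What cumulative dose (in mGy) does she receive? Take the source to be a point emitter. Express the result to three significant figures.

By the inverse-square law, rate at 20.9 m:
347 × (1.90/20.9)² = 347 × 0.008264 = 2.868 mGy/h.
Dose = rate × time = 2.868 mGy/h × 6.800 h = 19.50 mGy.

19.5 mGy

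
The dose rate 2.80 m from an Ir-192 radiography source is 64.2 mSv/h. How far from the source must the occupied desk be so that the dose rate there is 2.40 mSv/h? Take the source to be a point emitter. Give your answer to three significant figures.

Intensity scales as (d₁/d₂)², so d₂ = d₁·√(I₁/I₂).
I₁/I₂ = 64.2/2.40 = 26.75, so d₂ = 2.80 × √26.75 = 14.48 m.

14.5 m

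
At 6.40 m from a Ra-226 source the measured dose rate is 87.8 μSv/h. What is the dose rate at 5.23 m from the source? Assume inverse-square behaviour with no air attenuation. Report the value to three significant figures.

Applying the 1/r² law, scaling from 6.40 m to 5.23 m:
87.8 × (6.40/5.23)² = 87.8 × 1.497 = 131.4 μSv/h.

131 μSv/h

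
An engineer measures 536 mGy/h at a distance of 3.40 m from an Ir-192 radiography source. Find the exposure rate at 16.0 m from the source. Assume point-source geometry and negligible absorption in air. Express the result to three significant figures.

By the inverse-square law, the rate at 16.0 m is
(3.40/16.0)² = 0.04516, so 536 × 0.04516 = 24.21 mGy/h.

24.2 mGy/h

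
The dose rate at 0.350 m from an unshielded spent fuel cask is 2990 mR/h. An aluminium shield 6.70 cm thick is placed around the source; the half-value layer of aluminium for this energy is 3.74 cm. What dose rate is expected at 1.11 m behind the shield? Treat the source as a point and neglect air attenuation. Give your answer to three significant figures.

Distance alone: (0.350/1.11)² = 0.09942, so 2990 × 0.09942 = 297.3 mR/h.
Shield: 6.70/3.74 = 1.791 half-value layers → attenuation 2^(−1.791) = 0.2890.
Combined: 297.3 × 0.2890 = 85.92 mR/h.

85.9 mR/h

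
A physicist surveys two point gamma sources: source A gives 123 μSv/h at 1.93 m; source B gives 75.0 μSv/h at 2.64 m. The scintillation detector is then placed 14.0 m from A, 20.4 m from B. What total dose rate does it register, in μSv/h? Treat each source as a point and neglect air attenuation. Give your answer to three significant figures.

3.59 μSv/h

By superposition, sum each source's inverse-square contribution:
A: 123 × (1.93/14.0)² = 2.338 μSv/h
B: 75.0 × (2.64/20.4)² = 1.256 μSv/h
Total = 2.338 + 1.256 = 3.594 μSv/h.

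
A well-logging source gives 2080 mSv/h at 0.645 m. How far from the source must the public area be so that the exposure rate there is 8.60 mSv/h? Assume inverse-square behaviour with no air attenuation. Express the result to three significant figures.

10.0 m

Since intensity falls as 1/r², d₂ = d₁·√(I₁/I₂).
I₁/I₂ = 2080/8.60 = 241.9, so d₂ = 0.645 × √241.9 = 10.03 m.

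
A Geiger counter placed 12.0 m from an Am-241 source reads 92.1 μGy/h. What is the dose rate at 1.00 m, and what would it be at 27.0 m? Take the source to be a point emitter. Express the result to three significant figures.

13300 μGy/h; 18.2 μGy/h

Applying the 1/r² law,
At 1.00 m: (12.0/1.00)² = 144.0, so 92.1 × 144.0 = 13260 μGy/h
At 27.0 m: (1.00/27.0)² = 0.001372, so 13260 × 0.001372 = 18.19 μGy/h.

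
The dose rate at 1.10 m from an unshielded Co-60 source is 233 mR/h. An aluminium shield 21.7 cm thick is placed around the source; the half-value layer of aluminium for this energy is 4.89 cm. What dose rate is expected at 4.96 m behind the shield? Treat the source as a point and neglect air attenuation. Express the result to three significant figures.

0.529 mR/h

Distance alone: 233 × (1.10/4.96)² = 233 × 0.04918 = 11.46 mR/h.
Shield: 21.7/4.89 = 4.438 half-value layers → attenuation 2^(−4.438) = 0.04613.
Combined: 11.46 × 0.04613 = 0.5286 mR/h.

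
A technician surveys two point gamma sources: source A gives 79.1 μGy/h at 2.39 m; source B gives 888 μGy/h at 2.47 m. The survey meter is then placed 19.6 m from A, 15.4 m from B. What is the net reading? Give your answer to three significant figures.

24.0 μGy/h

By superposition, sum each source's inverse-square contribution:
A: 79.1 × (2.39/19.6)² = 1.176 μGy/h
B: 888 × (2.47/15.4)² = 22.84 μGy/h
Total = 1.176 + 22.84 = 24.02 μGy/h.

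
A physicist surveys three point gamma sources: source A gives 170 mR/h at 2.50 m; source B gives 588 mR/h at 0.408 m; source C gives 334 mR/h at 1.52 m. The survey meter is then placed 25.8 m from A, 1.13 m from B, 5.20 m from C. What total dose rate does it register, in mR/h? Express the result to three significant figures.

107 mR/h

Each source contributes Iᵢ·(dᵢ/rᵢ)²; contributions add.
A: 170 × (2.50/25.8)² = 1.596 mR/h
B: 588 × (0.408/1.13)² = 76.66 mR/h
C: 334 × (1.52/5.20)² = 28.54 mR/h
Total = 1.596 + 76.66 + 28.54 = 106.8 mR/h.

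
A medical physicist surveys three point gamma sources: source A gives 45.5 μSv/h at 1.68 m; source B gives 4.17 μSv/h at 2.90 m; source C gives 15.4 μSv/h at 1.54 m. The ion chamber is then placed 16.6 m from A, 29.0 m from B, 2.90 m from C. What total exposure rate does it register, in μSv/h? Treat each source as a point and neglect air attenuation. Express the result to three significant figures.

By superposition, sum each source's inverse-square contribution:
A: 45.5 × (1.68/16.6)² = 0.4660 μSv/h
B: 4.17 × (2.90/29.0)² = 0.04170 μSv/h
C: 15.4 × (1.54/2.90)² = 4.343 μSv/h
Total = 0.4660 + 0.04170 + 4.343 = 4.851 μSv/h.

4.85 μSv/h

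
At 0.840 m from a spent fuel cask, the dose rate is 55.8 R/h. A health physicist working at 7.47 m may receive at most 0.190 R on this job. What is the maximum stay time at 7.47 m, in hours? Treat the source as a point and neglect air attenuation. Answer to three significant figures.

0.269 h

Using I₁d₁² = I₂d₂², rate at 7.47 m:
55.8 × (0.840/7.47)² = 55.8 × 0.01264 = 0.7053 R/h.
Stay time = 0.190 R ÷ 0.7053 R/h = 0.2694 h.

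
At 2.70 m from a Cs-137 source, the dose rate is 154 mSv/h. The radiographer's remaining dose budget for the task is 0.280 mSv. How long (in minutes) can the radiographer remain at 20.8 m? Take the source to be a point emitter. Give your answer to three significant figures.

Since intensity falls as 1/r², rate at 20.8 m:
154 × (2.70/20.8)² = 154 × 0.01685 = 2.595 mSv/h.
Stay time = 0.280 mSv ÷ 2.595 mSv/h = 0.1079 h = 6.474 min.

6.47 min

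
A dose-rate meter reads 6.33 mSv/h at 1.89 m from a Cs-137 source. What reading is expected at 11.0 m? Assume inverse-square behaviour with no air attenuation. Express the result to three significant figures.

Since intensity falls as 1/r², the rate at 11.0 m is
(1.89/11.0)² = 0.02952, so 6.33 × 0.02952 = 0.1869 mSv/h.

0.187 mSv/h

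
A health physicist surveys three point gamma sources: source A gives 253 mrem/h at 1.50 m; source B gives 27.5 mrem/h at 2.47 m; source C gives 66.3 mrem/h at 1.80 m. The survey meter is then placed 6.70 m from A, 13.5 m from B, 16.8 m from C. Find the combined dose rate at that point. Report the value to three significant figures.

14.4 mrem/h

By superposition, sum each source's inverse-square contribution:
A: 253 × (1.50/6.70)² = 12.68 mrem/h
B: 27.5 × (2.47/13.5)² = 0.9206 mrem/h
C: 66.3 × (1.80/16.8)² = 0.7611 mrem/h
Total = 12.68 + 0.9206 + 0.7611 = 14.36 mrem/h.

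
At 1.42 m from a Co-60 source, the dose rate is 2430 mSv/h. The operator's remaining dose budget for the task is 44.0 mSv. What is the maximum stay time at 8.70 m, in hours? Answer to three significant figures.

By the inverse-square law, rate at 8.70 m:
2430 × (1.42/8.70)² = 2430 × 0.02664 = 64.74 mSv/h.
Stay time = 44.0 mSv ÷ 64.74 mSv/h = 0.6796 h.

0.680 h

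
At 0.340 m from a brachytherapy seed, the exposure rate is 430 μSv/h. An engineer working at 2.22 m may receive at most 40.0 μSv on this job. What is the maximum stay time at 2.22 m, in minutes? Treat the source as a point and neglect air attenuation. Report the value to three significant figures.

Using I₁d₁² = I₂d₂², rate at 2.22 m:
(0.340/2.22)² = 0.02346, so 430 × 0.02346 = 10.09 μSv/h.
Stay time = 40.0 μSv ÷ 10.09 μSv/h = 3.964 h = 237.8 min.

238 min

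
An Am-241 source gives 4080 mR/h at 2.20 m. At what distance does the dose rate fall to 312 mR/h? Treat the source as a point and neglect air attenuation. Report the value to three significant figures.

Intensity scales as (d₁/d₂)², so d₂ = d₁·√(I₁/I₂).
I₁/I₂ = 4080/312 = 13.08, so d₂ = 2.20 × √13.08 = 7.957 m.

7.96 m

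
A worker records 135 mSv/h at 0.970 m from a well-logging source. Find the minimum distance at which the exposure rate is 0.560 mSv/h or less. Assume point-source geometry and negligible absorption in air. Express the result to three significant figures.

Since intensity falls as 1/r², d₂ = d₁·√(I₁/I₂).
I₁/I₂ = 135/0.560 = 241.1, so d₂ = 0.970 × √241.1 = 15.06 m.

15.1 m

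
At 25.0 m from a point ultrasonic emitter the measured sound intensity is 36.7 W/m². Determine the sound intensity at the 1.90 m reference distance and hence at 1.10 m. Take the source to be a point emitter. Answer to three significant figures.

6350 W/m²; 19000 W/m²

Using I₁d₁² = I₂d₂²,
At 1.90 m: (25.0/1.90)² = 173.1, so 36.7 × 173.1 = 6353 W/m²
At 1.10 m: (1.90/1.10)² = 2.983, so 6353 × 2.983 = 18950 W/m².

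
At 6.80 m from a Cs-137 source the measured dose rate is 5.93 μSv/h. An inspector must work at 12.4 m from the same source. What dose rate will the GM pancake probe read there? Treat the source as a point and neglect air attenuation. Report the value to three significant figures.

By the inverse-square law, scaling from 6.80 m to 12.4 m:
5.93 × (6.80/12.4)² = 5.93 × 0.3007 = 1.783 μSv/h.

1.78 μSv/h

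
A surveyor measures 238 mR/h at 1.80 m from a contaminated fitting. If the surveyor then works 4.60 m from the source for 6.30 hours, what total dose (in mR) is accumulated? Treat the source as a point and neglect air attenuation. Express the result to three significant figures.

230 mR

By the inverse-square law, rate at 4.60 m:
238 × (1.80/4.60)² = 238 × 0.1531 = 36.44 mR/h.
Dose = rate × time = 36.44 mR/h × 6.300 h = 229.6 mR.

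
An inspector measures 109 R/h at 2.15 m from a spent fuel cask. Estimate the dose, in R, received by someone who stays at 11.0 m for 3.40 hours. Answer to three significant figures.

Intensity scales as (d₁/d₂)², so rate at 11.0 m:
109 × (2.15/11.0)² = 109 × 0.03820 = 4.164 R/h.
Dose = rate × time = 4.164 R/h × 3.400 h = 14.16 R.

14.2 R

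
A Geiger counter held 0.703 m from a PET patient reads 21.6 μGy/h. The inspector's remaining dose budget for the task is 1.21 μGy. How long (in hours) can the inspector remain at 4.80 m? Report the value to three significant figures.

Intensity scales as (d₁/d₂)², so rate at 4.80 m:
(0.703/4.80)² = 0.02145, so 21.6 × 0.02145 = 0.4633 μGy/h.
Stay time = 1.21 μGy ÷ 0.4633 μGy/h = 2.612 h.

2.61 h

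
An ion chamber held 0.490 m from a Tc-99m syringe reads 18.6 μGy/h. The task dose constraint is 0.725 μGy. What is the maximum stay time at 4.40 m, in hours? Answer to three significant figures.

Since intensity falls as 1/r², rate at 4.40 m:
(0.490/4.40)² = 0.01240, so 18.6 × 0.01240 = 0.2306 μGy/h.
Stay time = 0.725 μGy ÷ 0.2306 μGy/h = 3.144 h.

3.14 h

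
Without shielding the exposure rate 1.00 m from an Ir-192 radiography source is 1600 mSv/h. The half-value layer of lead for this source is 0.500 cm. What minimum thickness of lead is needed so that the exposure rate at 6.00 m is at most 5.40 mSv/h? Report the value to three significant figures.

1.52 cm

At 6.00 m, distance alone gives 1600 × (1.00/6.00)² = 1600 × 0.02778 = 44.45 mSv/h.
Further attenuation needed: 44.45/5.40 = 8.231.
n = log₂(8.231) = 3.041 half-value layers.
Thickness = 3.041 × 0.500 cm = 1.520 cm.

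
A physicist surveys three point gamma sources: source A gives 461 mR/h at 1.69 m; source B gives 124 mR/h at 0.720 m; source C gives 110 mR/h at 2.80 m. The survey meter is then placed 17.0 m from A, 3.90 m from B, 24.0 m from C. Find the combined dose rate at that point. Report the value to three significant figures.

By superposition, sum each source's inverse-square contribution:
A: 461 × (1.69/17.0)² = 4.556 mR/h
B: 124 × (0.720/3.90)² = 4.226 mR/h
C: 110 × (2.80/24.0)² = 1.497 mR/h
Total = 4.556 + 4.226 + 1.497 = 10.28 mR/h.

10.3 mR/h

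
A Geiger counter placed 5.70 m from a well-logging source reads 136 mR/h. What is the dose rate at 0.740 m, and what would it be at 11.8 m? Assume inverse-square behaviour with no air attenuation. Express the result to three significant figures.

8070 mR/h; 31.7 mR/h

Since intensity falls as 1/r²,
At 0.740 m: 136 × (5.70/0.740)² = 136 × 59.33 = 8069 mR/h
At 11.8 m: (0.740/11.8)² = 0.003933, so 8069 × 0.003933 = 31.74 mR/h.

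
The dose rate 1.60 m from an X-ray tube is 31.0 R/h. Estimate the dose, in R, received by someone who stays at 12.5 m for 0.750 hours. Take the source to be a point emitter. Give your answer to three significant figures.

0.381 R

Applying the 1/r² law, rate at 12.5 m:
(1.60/12.5)² = 0.01638, so 31.0 × 0.01638 = 0.5078 R/h.
Dose = rate × time = 0.5078 R/h × 0.7500 h = 0.3809 R.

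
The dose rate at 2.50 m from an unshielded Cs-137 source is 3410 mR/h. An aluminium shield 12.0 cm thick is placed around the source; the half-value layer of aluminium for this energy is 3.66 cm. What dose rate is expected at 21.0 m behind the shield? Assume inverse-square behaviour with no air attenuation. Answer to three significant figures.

Distance alone: (2.50/21.0)² = 0.01417, so 3410 × 0.01417 = 48.32 mR/h.
Shield: 12.0/3.66 = 3.279 half-value layers → attenuation 2^(−3.279) = 0.1030.
Combined: 48.32 × 0.1030 = 4.977 mR/h.

4.98 mR/h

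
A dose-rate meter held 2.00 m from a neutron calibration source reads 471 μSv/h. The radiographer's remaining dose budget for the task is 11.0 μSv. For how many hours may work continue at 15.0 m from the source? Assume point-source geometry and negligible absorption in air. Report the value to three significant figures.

1.31 h

Since intensity falls as 1/r², rate at 15.0 m:
471 × (2.00/15.0)² = 471 × 0.01778 = 8.374 μSv/h.
Stay time = 11.0 μSv ÷ 8.374 μSv/h = 1.314 h.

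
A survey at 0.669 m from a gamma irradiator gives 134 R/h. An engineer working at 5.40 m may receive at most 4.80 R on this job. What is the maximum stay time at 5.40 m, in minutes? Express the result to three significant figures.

140 min

Using I₁d₁² = I₂d₂², rate at 5.40 m:
134 × (0.669/5.40)² = 134 × 0.01535 = 2.057 R/h.
Stay time = 4.80 R ÷ 2.057 R/h = 2.333 h = 140.0 min.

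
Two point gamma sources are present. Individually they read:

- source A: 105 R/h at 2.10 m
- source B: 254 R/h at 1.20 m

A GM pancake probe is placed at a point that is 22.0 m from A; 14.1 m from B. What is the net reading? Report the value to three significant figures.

Each source contributes Iᵢ·(dᵢ/rᵢ)²; contributions add.
A: 105 × (2.10/22.0)² = 0.9567 R/h
B: 254 × (1.20/14.1)² = 1.840 R/h
Total = 0.9567 + 1.840 = 2.797 R/h.

2.80 R/h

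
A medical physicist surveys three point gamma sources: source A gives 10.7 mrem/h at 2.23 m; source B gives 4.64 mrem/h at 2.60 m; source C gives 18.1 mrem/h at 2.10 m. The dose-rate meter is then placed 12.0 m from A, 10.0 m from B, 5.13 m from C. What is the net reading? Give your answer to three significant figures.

By superposition, sum each source's inverse-square contribution:
A: 10.7 × (2.23/12.0)² = 0.3695 mrem/h
B: 4.64 × (2.60/10.0)² = 0.3137 mrem/h
C: 18.1 × (2.10/5.13)² = 3.033 mrem/h
Total = 0.3695 + 0.3137 + 3.033 = 3.716 mrem/h.

3.72 mrem/h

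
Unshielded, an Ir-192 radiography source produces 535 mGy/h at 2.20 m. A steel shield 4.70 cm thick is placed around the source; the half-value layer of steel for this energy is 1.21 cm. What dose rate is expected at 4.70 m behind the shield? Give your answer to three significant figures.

7.94 mGy/h

Distance alone: (2.20/4.70)² = 0.2191, so 535 × 0.2191 = 117.2 mGy/h.
Shield: 4.70/1.21 = 3.884 half-value layers → attenuation 2^(−3.884) = 0.06773.
Combined: 117.2 × 0.06773 = 7.938 mGy/h.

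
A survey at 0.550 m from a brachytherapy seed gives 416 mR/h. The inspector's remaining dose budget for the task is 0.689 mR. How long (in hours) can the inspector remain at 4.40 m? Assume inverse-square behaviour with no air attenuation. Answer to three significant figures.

0.106 h

Using I₁d₁² = I₂d₂², rate at 4.40 m:
416 × (0.550/4.40)² = 416 × 0.01562 = 6.498 mR/h.
Stay time = 0.689 mR ÷ 6.498 mR/h = 0.1060 h.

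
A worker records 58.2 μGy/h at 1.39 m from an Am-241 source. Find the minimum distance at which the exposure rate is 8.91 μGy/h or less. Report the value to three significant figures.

3.55 m

Applying the 1/r² law, d₂ = d₁·√(I₁/I₂).
I₁/I₂ = 58.2/8.91 = 6.532, so d₂ = 1.39 × √6.532 = 3.553 m.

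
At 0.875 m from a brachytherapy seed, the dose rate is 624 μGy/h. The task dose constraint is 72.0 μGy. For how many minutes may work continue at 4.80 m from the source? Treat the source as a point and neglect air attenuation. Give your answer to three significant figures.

Since intensity falls as 1/r², rate at 4.80 m:
624 × (0.875/4.80)² = 624 × 0.03323 = 20.74 μGy/h.
Stay time = 72.0 μGy ÷ 20.74 μGy/h = 3.472 h = 208.3 min.

208 min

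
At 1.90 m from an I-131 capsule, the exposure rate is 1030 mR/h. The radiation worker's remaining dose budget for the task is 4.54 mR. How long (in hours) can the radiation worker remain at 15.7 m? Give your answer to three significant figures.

0.301 h

By the inverse-square law, rate at 15.7 m:
1030 × (1.90/15.7)² = 1030 × 0.01465 = 15.09 mR/h.
Stay time = 4.54 mR ÷ 15.09 mR/h = 0.3009 h.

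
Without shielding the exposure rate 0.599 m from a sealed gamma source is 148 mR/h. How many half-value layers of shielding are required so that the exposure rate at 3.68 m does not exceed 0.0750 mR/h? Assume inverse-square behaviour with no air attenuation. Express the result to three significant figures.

At 3.68 m, distance alone gives (0.599/3.68)² = 0.02649, so 148 × 0.02649 = 3.921 mR/h.
Further attenuation needed: 3.921/0.0750 = 52.28.
n = log₂(52.28) = 5.708 half-value layers.

5.71 half-value layers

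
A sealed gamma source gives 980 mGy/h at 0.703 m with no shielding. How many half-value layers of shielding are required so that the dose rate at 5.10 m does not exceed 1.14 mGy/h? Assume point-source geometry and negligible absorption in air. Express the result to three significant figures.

At 5.10 m, distance alone gives (0.703/5.10)² = 0.01900, so 980 × 0.01900 = 18.62 mGy/h.
Further attenuation needed: 18.62/1.14 = 16.33.
n = log₂(16.33) = 4.029 half-value layers.

4.03 half-value layers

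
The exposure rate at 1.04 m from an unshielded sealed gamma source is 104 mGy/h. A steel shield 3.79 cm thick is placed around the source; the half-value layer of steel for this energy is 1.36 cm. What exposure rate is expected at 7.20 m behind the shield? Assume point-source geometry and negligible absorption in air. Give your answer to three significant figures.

0.314 mGy/h

Distance alone: (1.04/7.20)² = 0.02086, so 104 × 0.02086 = 2.169 mGy/h.
Shield: 3.79/1.36 = 2.787 half-value layers → attenuation 2^(−2.787) = 0.1449.
Combined: 2.169 × 0.1449 = 0.3143 mGy/h.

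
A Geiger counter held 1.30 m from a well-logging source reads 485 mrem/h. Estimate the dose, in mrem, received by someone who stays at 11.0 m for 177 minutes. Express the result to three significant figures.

By the inverse-square law, rate at 11.0 m:
(1.30/11.0)² = 0.01397, so 485 × 0.01397 = 6.775 mrem/h.
Dose = rate × time = 6.775 mrem/h × 2.950 h = 19.99 mrem.

20.0 mrem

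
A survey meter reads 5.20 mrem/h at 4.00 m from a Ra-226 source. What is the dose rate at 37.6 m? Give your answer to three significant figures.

Intensity scales as (d₁/d₂)², so the rate at 37.6 m is
(4.00/37.6)² = 0.01132, so 5.20 × 0.01132 = 0.05886 mrem/h.

0.0589 mrem/h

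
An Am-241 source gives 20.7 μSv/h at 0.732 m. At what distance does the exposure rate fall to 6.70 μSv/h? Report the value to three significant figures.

By the inverse-square law, d₂ = d₁·√(I₁/I₂).
I₁/I₂ = 20.7/6.70 = 3.090, so d₂ = 0.732 × √3.090 = 1.287 m.

1.29 m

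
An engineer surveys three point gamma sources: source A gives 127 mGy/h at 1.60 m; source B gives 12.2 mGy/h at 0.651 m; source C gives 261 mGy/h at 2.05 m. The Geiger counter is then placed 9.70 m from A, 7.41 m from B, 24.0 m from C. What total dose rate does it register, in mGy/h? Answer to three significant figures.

5.45 mGy/h

By superposition, sum each source's inverse-square contribution:
A: 127 × (1.60/9.70)² = 3.455 mGy/h
B: 12.2 × (0.651/7.41)² = 0.09416 mGy/h
C: 261 × (2.05/24.0)² = 1.904 mGy/h
Total = 3.455 + 0.09416 + 1.904 = 5.453 mGy/h.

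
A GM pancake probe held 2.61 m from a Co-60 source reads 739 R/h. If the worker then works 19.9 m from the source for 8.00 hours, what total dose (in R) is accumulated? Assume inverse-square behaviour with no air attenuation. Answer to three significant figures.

Since intensity falls as 1/r², rate at 19.9 m:
739 × (2.61/19.9)² = 739 × 0.01720 = 12.71 R/h.
Dose = rate × time = 12.71 R/h × 8.000 h = 101.7 R.

102 R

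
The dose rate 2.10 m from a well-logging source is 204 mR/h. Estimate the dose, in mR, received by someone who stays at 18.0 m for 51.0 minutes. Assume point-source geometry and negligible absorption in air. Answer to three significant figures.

Intensity scales as (d₁/d₂)², so rate at 18.0 m:
204 × (2.10/18.0)² = 204 × 0.01361 = 2.776 mR/h.
Dose = rate × time = 2.776 mR/h × 0.8500 h = 2.360 mR.

2.36 mR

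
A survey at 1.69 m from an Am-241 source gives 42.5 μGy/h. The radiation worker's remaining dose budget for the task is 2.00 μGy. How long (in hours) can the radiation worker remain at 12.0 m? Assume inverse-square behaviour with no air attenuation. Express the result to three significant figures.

Applying the 1/r² law, rate at 12.0 m:
(1.69/12.0)² = 0.01983, so 42.5 × 0.01983 = 0.8428 μGy/h.
Stay time = 2.00 μGy ÷ 0.8428 μGy/h = 2.373 h.

2.37 h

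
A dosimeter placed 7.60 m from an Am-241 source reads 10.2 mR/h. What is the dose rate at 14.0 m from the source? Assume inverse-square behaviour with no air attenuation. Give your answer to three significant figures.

Since intensity falls as 1/r², scaling from 7.60 m to 14.0 m:
10.2 × (7.60/14.0)² = 10.2 × 0.2947 = 3.006 mR/h.

3.01 mR/h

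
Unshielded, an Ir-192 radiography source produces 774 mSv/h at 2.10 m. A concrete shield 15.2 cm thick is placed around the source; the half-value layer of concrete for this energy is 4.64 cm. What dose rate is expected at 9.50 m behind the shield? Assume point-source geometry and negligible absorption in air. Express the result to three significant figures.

3.90 mSv/h

Distance alone: 774 × (2.10/9.50)² = 774 × 0.04886 = 37.82 mSv/h.
Shield: 15.2/4.64 = 3.276 half-value layers → attenuation 2^(−3.276) = 0.1032.
Combined: 37.82 × 0.1032 = 3.903 mSv/h.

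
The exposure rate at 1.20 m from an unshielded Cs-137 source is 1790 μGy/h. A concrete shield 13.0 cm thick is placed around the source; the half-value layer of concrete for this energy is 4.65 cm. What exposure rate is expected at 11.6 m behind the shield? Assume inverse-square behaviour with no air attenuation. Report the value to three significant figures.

2.76 μGy/h

Distance alone: 1790 × (1.20/11.6)² = 1790 × 0.01070 = 19.15 μGy/h.
Shield: 13.0/4.65 = 2.796 half-value layers → attenuation 2^(−2.796) = 0.1440.
Combined: 19.15 × 0.1440 = 2.758 μGy/h.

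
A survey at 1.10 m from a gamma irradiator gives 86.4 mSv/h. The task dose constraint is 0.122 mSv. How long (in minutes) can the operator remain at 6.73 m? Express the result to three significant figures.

3.17 min

Since intensity falls as 1/r², rate at 6.73 m:
86.4 × (1.10/6.73)² = 86.4 × 0.02672 = 2.309 mSv/h.
Stay time = 0.122 mSv ÷ 2.309 mSv/h = 0.05284 h = 3.170 min.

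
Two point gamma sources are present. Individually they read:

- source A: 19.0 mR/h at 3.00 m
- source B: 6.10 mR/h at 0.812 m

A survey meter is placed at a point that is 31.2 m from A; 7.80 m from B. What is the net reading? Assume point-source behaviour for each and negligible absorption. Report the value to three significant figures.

0.242 mR/h

By superposition, sum each source's inverse-square contribution:
A: 19.0 × (3.00/31.2)² = 0.1757 mR/h
B: 6.10 × (0.812/7.80)² = 0.06611 mR/h
Total = 0.1757 + 0.06611 = 0.2418 mR/h.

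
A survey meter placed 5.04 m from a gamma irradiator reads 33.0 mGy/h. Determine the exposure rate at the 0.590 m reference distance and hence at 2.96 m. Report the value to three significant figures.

By the inverse-square law,
At 0.590 m: (5.04/0.590)² = 72.97, so 33.0 × 72.97 = 2408 mGy/h
At 2.96 m: (0.590/2.96)² = 0.03973, so 2408 × 0.03973 = 95.67 mGy/h.

2410 mGy/h; 95.7 mGy/h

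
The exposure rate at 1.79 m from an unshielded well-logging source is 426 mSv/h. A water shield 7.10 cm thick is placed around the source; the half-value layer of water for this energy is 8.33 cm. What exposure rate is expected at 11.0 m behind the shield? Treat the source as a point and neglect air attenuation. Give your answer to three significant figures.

Distance alone: 426 × (1.79/11.0)² = 426 × 0.02648 = 11.28 mSv/h.
Shield: 7.10/8.33 = 0.8523 half-value layers → attenuation 2^(−0.8523) = 0.5539.
Combined: 11.28 × 0.5539 = 6.248 mSv/h.

6.25 mSv/h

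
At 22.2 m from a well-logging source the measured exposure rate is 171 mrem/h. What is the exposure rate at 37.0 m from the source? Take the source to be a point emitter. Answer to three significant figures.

Intensity scales as (d₁/d₂)², so scaling from 22.2 m to 37.0 m:
171 × (22.2/37.0)² = 171 × 0.3600 = 61.56 mrem/h.

61.6 mrem/h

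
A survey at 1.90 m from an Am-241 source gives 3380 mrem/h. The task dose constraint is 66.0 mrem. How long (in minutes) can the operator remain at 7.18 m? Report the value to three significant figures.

16.7 min

Since intensity falls as 1/r², rate at 7.18 m:
(1.90/7.18)² = 0.07003, so 3380 × 0.07003 = 236.7 mrem/h.
Stay time = 66.0 mrem ÷ 236.7 mrem/h = 0.2788 h = 16.73 min.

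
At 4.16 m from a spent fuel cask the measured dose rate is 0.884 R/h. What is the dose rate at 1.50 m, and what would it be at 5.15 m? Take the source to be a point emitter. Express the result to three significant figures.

By the inverse-square law,
At 1.50 m: 0.884 × (4.16/1.50)² = 0.884 × 7.691 = 6.799 R/h
At 5.15 m: (1.50/5.15)² = 0.08483, so 6.799 × 0.08483 = 0.5768 R/h.

6.80 R/h; 0.577 R/h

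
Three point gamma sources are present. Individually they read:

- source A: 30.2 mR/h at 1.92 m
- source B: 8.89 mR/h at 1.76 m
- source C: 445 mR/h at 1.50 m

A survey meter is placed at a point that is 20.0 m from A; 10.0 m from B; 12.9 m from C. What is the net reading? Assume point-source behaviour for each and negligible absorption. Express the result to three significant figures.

Each source contributes Iᵢ·(dᵢ/rᵢ)²; contributions add.
A: 30.2 × (1.92/20.0)² = 0.2783 mR/h
B: 8.89 × (1.76/10.0)² = 0.2754 mR/h
C: 445 × (1.50/12.9)² = 6.017 mR/h
Total = 0.2783 + 0.2754 + 6.017 = 6.571 mR/h.

6.57 mR/h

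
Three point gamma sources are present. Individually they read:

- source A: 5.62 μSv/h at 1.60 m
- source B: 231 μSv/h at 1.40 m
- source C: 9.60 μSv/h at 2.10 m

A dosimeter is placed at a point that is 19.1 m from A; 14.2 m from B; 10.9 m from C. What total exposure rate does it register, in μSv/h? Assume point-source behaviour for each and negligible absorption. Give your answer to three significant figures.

2.64 μSv/h

Each source contributes Iᵢ·(dᵢ/rᵢ)²; contributions add.
A: 5.62 × (1.60/19.1)² = 0.03944 μSv/h
B: 231 × (1.40/14.2)² = 2.245 μSv/h
C: 9.60 × (2.10/10.9)² = 0.3563 μSv/h
Total = 0.03944 + 2.245 + 0.3563 = 2.641 μSv/h.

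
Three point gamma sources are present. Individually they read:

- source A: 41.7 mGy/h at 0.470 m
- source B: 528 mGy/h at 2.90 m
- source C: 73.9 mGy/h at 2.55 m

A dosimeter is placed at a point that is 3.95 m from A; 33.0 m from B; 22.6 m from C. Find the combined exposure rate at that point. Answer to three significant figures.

Each source contributes Iᵢ·(dᵢ/rᵢ)²; contributions add.
A: 41.7 × (0.470/3.95)² = 0.5904 mGy/h
B: 528 × (2.90/33.0)² = 4.078 mGy/h
C: 73.9 × (2.55/22.6)² = 0.9408 mGy/h
Total = 0.5904 + 4.078 + 0.9408 = 5.609 mGy/h.

5.61 mGy/h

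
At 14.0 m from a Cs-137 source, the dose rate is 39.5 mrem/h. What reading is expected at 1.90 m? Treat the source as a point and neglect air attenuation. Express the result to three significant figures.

2140 mrem/h

Intensity scales as (d₁/d₂)², so the rate at 1.90 m is
39.5 × (14.0/1.90)² = 39.5 × 54.29 = 2144 mrem/h.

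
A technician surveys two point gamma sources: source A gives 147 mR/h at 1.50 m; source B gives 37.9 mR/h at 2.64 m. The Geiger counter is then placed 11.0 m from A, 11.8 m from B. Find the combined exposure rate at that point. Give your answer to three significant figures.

By superposition, sum each source's inverse-square contribution:
A: 147 × (1.50/11.0)² = 2.733 mR/h
B: 37.9 × (2.64/11.8)² = 1.897 mR/h
Total = 2.733 + 1.897 = 4.630 mR/h.

4.63 mR/h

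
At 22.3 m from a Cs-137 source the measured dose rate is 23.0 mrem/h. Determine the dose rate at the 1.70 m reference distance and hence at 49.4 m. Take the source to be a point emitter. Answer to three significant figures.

Intensity scales as (d₁/d₂)², so
At 1.70 m: (22.3/1.70)² = 172.1, so 23.0 × 172.1 = 3958 mrem/h
At 49.4 m: 3958 × (1.70/49.4)² = 3958 × 0.001184 = 4.686 mrem/h.

3960 mrem/h; 4.69 mrem/h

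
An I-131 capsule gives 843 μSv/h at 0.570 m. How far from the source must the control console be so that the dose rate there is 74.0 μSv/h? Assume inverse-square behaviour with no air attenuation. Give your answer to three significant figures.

1.92 m

Since intensity falls as 1/r², d₂ = d₁·√(I₁/I₂).
I₁/I₂ = 843/74.0 = 11.39, so d₂ = 0.570 × √11.39 = 1.924 m.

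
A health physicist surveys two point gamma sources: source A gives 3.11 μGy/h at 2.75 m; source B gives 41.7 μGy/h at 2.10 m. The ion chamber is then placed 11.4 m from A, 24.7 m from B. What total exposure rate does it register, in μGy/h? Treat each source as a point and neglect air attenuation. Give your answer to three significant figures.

0.482 μGy/h

Each source contributes Iᵢ·(dᵢ/rᵢ)²; contributions add.
A: 3.11 × (2.75/11.4)² = 0.1810 μGy/h
B: 41.7 × (2.10/24.7)² = 0.3014 μGy/h
Total = 0.1810 + 0.3014 = 0.4824 μGy/h.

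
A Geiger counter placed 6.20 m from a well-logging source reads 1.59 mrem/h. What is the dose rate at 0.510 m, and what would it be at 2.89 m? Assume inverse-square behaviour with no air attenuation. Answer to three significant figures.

Using I₁d₁² = I₂d₂²,
At 0.510 m: 1.59 × (6.20/0.510)² = 1.59 × 147.8 = 235.0 mrem/h
At 2.89 m: 235.0 × (0.510/2.89)² = 235.0 × 0.03114 = 7.318 mrem/h.

235 mrem/h; 7.32 mrem/h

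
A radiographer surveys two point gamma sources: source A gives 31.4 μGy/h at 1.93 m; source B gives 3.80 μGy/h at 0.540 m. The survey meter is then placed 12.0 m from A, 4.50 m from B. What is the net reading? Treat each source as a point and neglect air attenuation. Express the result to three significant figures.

0.867 μGy/h

Each source contributes Iᵢ·(dᵢ/rᵢ)²; contributions add.
A: 31.4 × (1.93/12.0)² = 0.8122 μGy/h
B: 3.80 × (0.540/4.50)² = 0.05472 μGy/h
Total = 0.8122 + 0.05472 = 0.8669 μGy/h.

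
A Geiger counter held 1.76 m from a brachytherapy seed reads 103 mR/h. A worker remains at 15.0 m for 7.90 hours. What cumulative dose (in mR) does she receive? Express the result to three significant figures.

11.2 mR

Intensity scales as (d₁/d₂)², so rate at 15.0 m:
(1.76/15.0)² = 0.01377, so 103 × 0.01377 = 1.418 mR/h.
Dose = rate × time = 1.418 mR/h × 7.900 h = 11.20 mR.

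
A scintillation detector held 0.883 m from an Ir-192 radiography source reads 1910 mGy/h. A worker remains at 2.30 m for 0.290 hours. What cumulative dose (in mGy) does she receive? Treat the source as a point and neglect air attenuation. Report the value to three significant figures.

81.6 mGy

Applying the 1/r² law, rate at 2.30 m:
1910 × (0.883/2.30)² = 1910 × 0.1474 = 281.5 mGy/h.
Dose = rate × time = 281.5 mGy/h × 0.2900 h = 81.63 mGy.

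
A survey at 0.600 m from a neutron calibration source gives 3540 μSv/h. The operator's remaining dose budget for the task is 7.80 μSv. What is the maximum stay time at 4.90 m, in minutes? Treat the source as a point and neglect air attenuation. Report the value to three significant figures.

Applying the 1/r² law, rate at 4.90 m:
3540 × (0.600/4.90)² = 3540 × 0.01499 = 53.06 μSv/h.
Stay time = 7.80 μSv ÷ 53.06 μSv/h = 0.1470 h = 8.820 min.

8.82 min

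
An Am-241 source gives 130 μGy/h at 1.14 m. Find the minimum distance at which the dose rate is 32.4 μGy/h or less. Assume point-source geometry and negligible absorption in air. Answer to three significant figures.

2.28 m

Applying the 1/r² law, d₂ = d₁·√(I₁/I₂).
I₁/I₂ = 130/32.4 = 4.012, so d₂ = 1.14 × √4.012 = 2.283 m.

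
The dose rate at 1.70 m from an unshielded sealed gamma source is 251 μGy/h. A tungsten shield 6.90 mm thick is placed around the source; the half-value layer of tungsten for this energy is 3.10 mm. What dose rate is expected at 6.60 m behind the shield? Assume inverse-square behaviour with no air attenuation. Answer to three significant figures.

3.56 μGy/h

Distance alone: (1.70/6.60)² = 0.06635, so 251 × 0.06635 = 16.65 μGy/h.
Shield: 6.90/3.10 = 2.226 half-value layers → attenuation 2^(−2.226) = 0.2138.
Combined: 16.65 × 0.2138 = 3.560 μGy/h.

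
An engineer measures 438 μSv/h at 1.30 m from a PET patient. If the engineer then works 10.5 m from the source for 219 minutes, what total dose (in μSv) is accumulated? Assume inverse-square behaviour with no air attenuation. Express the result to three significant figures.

24.5 μSv

Applying the 1/r² law, rate at 10.5 m:
(1.30/10.5)² = 0.01533, so 438 × 0.01533 = 6.715 μSv/h.
Dose = rate × time = 6.715 μSv/h × 3.650 h = 24.51 μSv.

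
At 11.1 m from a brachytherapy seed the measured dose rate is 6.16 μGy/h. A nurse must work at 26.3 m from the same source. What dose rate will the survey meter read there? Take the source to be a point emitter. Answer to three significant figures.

Since intensity falls as 1/r², scaling from 11.1 m to 26.3 m:
6.16 × (11.1/26.3)² = 6.16 × 0.1781 = 1.097 μGy/h.

1.10 μGy/h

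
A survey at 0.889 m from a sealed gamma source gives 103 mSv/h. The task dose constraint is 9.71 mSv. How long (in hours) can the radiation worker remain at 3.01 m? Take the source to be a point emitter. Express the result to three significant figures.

1.08 h

Since intensity falls as 1/r², rate at 3.01 m:
103 × (0.889/3.01)² = 103 × 0.08723 = 8.985 mSv/h.
Stay time = 9.71 mSv ÷ 8.985 mSv/h = 1.081 h.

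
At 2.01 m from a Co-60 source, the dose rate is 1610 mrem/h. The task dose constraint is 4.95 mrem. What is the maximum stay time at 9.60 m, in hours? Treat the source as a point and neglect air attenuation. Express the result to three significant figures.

Using I₁d₁² = I₂d₂², rate at 9.60 m:
(2.01/9.60)² = 0.04384, so 1610 × 0.04384 = 70.58 mrem/h.
Stay time = 4.95 mrem ÷ 70.58 mrem/h = 0.07013 h.

0.0701 h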